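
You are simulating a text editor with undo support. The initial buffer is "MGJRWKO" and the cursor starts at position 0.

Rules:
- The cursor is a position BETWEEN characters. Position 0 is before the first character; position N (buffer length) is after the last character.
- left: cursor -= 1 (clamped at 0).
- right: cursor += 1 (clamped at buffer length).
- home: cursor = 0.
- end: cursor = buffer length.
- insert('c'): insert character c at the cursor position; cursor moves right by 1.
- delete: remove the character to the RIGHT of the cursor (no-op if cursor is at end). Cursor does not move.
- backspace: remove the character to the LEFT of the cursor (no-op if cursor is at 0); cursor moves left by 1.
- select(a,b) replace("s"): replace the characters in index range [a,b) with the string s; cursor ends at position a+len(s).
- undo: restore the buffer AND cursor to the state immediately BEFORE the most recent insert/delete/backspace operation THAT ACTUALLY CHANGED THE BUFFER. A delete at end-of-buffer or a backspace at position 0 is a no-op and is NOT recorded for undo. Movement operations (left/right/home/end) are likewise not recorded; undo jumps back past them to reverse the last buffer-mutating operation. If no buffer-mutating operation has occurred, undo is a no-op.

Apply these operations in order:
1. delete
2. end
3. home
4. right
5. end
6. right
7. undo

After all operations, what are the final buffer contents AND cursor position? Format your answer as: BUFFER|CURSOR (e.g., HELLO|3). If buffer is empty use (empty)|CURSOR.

Answer: MGJRWKO|0

Derivation:
After op 1 (delete): buf='GJRWKO' cursor=0
After op 2 (end): buf='GJRWKO' cursor=6
After op 3 (home): buf='GJRWKO' cursor=0
After op 4 (right): buf='GJRWKO' cursor=1
After op 5 (end): buf='GJRWKO' cursor=6
After op 6 (right): buf='GJRWKO' cursor=6
After op 7 (undo): buf='MGJRWKO' cursor=0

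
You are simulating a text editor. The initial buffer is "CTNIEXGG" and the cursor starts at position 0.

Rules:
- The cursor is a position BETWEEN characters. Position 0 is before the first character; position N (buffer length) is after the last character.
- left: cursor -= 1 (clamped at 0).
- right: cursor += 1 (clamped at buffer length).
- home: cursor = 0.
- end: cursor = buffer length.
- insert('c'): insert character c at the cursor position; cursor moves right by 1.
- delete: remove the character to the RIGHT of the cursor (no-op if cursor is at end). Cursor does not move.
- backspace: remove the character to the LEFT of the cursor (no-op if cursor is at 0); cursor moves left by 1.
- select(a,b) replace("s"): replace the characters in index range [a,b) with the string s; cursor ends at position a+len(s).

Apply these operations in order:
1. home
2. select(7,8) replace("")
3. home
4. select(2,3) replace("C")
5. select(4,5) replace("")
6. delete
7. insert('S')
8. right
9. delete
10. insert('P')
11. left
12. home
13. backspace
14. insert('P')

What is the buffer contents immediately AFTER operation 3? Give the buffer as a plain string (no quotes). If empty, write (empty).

Answer: CTNIEXG

Derivation:
After op 1 (home): buf='CTNIEXGG' cursor=0
After op 2 (select(7,8) replace("")): buf='CTNIEXG' cursor=7
After op 3 (home): buf='CTNIEXG' cursor=0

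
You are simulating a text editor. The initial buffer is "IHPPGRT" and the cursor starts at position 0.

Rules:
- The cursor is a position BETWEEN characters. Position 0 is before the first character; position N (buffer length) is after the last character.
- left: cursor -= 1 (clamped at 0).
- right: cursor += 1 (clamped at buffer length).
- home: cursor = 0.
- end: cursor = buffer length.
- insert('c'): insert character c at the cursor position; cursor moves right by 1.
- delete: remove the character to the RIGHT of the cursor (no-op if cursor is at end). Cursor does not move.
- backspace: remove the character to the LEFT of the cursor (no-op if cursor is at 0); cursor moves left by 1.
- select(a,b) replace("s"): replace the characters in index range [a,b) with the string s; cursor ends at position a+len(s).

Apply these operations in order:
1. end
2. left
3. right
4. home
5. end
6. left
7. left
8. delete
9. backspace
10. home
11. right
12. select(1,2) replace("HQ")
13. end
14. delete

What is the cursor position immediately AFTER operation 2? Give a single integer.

Answer: 6

Derivation:
After op 1 (end): buf='IHPPGRT' cursor=7
After op 2 (left): buf='IHPPGRT' cursor=6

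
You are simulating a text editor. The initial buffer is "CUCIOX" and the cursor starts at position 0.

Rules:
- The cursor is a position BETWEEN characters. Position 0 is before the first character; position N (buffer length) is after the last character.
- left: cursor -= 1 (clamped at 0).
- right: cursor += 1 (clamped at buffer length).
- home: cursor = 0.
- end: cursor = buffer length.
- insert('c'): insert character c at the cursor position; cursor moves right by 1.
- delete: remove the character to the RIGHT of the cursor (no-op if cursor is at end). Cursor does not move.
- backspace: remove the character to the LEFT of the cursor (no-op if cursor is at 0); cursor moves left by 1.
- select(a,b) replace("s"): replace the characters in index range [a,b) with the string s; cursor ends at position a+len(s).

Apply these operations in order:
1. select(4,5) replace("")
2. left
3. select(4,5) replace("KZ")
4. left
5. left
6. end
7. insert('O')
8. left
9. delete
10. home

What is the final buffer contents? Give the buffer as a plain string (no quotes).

Answer: CUCIKZ

Derivation:
After op 1 (select(4,5) replace("")): buf='CUCIX' cursor=4
After op 2 (left): buf='CUCIX' cursor=3
After op 3 (select(4,5) replace("KZ")): buf='CUCIKZ' cursor=6
After op 4 (left): buf='CUCIKZ' cursor=5
After op 5 (left): buf='CUCIKZ' cursor=4
After op 6 (end): buf='CUCIKZ' cursor=6
After op 7 (insert('O')): buf='CUCIKZO' cursor=7
After op 8 (left): buf='CUCIKZO' cursor=6
After op 9 (delete): buf='CUCIKZ' cursor=6
After op 10 (home): buf='CUCIKZ' cursor=0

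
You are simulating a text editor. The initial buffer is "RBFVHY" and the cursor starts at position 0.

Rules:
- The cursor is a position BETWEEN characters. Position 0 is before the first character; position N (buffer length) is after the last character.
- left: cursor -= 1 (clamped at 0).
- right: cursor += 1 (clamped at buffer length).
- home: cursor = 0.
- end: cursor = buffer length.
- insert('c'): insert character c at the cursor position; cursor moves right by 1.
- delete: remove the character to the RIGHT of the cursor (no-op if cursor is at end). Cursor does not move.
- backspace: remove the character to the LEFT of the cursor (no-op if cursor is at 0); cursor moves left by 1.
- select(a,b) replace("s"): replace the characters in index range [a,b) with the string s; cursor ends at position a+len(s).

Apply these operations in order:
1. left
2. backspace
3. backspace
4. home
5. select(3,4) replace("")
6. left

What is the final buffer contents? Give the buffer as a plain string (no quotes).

After op 1 (left): buf='RBFVHY' cursor=0
After op 2 (backspace): buf='RBFVHY' cursor=0
After op 3 (backspace): buf='RBFVHY' cursor=0
After op 4 (home): buf='RBFVHY' cursor=0
After op 5 (select(3,4) replace("")): buf='RBFHY' cursor=3
After op 6 (left): buf='RBFHY' cursor=2

Answer: RBFHY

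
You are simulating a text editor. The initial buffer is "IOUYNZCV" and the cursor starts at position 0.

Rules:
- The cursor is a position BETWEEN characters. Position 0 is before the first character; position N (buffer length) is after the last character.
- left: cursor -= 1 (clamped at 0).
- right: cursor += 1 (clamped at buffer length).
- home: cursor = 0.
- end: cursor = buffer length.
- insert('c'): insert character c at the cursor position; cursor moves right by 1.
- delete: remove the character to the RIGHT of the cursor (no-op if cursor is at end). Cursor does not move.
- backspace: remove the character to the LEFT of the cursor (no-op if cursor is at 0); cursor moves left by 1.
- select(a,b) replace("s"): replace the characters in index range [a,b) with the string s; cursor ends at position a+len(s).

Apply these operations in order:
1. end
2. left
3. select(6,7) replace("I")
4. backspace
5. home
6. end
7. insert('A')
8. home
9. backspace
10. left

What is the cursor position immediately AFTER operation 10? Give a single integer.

After op 1 (end): buf='IOUYNZCV' cursor=8
After op 2 (left): buf='IOUYNZCV' cursor=7
After op 3 (select(6,7) replace("I")): buf='IOUYNZIV' cursor=7
After op 4 (backspace): buf='IOUYNZV' cursor=6
After op 5 (home): buf='IOUYNZV' cursor=0
After op 6 (end): buf='IOUYNZV' cursor=7
After op 7 (insert('A')): buf='IOUYNZVA' cursor=8
After op 8 (home): buf='IOUYNZVA' cursor=0
After op 9 (backspace): buf='IOUYNZVA' cursor=0
After op 10 (left): buf='IOUYNZVA' cursor=0

Answer: 0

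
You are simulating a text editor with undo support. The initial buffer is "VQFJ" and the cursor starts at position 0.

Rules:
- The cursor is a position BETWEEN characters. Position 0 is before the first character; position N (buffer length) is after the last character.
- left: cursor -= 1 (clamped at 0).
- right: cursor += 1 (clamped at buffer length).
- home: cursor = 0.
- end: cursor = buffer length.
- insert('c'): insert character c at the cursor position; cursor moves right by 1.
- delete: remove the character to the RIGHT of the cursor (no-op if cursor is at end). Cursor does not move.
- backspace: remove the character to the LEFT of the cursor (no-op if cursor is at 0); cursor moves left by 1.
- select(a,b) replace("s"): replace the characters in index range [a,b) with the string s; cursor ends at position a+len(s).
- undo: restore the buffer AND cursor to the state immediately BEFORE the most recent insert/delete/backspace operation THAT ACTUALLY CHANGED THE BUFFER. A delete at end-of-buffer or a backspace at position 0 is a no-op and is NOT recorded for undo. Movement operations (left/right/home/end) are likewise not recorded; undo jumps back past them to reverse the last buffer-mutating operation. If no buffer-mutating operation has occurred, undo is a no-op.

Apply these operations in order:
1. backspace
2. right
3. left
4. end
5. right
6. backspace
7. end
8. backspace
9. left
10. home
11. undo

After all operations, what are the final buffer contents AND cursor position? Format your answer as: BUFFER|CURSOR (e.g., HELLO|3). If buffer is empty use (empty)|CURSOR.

Answer: VQF|3

Derivation:
After op 1 (backspace): buf='VQFJ' cursor=0
After op 2 (right): buf='VQFJ' cursor=1
After op 3 (left): buf='VQFJ' cursor=0
After op 4 (end): buf='VQFJ' cursor=4
After op 5 (right): buf='VQFJ' cursor=4
After op 6 (backspace): buf='VQF' cursor=3
After op 7 (end): buf='VQF' cursor=3
After op 8 (backspace): buf='VQ' cursor=2
After op 9 (left): buf='VQ' cursor=1
After op 10 (home): buf='VQ' cursor=0
After op 11 (undo): buf='VQF' cursor=3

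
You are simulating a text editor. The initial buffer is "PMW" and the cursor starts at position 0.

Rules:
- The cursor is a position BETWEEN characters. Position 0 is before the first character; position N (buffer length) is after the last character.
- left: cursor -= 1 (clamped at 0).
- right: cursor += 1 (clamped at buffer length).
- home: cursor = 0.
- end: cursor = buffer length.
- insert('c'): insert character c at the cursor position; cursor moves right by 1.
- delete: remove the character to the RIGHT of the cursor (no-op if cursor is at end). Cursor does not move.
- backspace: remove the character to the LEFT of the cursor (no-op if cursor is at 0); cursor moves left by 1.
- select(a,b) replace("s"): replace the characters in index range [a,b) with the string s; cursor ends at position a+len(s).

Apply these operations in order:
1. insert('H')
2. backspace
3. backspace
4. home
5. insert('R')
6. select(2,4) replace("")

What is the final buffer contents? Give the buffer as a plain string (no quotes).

After op 1 (insert('H')): buf='HPMW' cursor=1
After op 2 (backspace): buf='PMW' cursor=0
After op 3 (backspace): buf='PMW' cursor=0
After op 4 (home): buf='PMW' cursor=0
After op 5 (insert('R')): buf='RPMW' cursor=1
After op 6 (select(2,4) replace("")): buf='RP' cursor=2

Answer: RP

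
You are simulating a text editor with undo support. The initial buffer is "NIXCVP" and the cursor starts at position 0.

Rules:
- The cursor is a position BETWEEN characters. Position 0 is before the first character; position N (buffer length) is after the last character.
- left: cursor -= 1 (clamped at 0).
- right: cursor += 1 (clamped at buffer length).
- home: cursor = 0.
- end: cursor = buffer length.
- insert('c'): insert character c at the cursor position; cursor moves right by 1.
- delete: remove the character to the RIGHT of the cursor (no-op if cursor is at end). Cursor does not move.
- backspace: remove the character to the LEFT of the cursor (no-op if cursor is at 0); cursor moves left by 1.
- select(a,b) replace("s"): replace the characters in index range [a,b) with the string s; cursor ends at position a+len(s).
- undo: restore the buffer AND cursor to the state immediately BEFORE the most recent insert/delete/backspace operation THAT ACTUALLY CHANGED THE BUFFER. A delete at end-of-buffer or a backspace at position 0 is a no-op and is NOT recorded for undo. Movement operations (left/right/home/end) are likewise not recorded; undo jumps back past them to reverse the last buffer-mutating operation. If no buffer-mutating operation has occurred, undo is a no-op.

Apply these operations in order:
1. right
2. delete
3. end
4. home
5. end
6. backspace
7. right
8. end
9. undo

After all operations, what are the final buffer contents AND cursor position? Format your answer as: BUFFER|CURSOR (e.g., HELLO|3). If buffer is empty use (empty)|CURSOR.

After op 1 (right): buf='NIXCVP' cursor=1
After op 2 (delete): buf='NXCVP' cursor=1
After op 3 (end): buf='NXCVP' cursor=5
After op 4 (home): buf='NXCVP' cursor=0
After op 5 (end): buf='NXCVP' cursor=5
After op 6 (backspace): buf='NXCV' cursor=4
After op 7 (right): buf='NXCV' cursor=4
After op 8 (end): buf='NXCV' cursor=4
After op 9 (undo): buf='NXCVP' cursor=5

Answer: NXCVP|5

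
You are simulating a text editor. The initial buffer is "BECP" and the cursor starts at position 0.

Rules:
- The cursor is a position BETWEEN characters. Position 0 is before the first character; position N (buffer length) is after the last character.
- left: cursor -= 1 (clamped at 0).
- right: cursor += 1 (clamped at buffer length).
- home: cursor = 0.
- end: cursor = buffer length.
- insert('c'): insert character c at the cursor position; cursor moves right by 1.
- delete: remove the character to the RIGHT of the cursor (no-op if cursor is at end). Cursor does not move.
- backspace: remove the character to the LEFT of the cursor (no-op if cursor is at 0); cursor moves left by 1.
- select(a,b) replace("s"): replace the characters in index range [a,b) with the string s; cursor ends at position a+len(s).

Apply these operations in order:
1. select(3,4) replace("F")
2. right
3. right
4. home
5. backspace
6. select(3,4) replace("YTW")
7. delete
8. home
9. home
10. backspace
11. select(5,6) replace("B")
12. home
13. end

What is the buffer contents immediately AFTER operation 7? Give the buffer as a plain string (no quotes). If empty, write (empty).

Answer: BECYTW

Derivation:
After op 1 (select(3,4) replace("F")): buf='BECF' cursor=4
After op 2 (right): buf='BECF' cursor=4
After op 3 (right): buf='BECF' cursor=4
After op 4 (home): buf='BECF' cursor=0
After op 5 (backspace): buf='BECF' cursor=0
After op 6 (select(3,4) replace("YTW")): buf='BECYTW' cursor=6
After op 7 (delete): buf='BECYTW' cursor=6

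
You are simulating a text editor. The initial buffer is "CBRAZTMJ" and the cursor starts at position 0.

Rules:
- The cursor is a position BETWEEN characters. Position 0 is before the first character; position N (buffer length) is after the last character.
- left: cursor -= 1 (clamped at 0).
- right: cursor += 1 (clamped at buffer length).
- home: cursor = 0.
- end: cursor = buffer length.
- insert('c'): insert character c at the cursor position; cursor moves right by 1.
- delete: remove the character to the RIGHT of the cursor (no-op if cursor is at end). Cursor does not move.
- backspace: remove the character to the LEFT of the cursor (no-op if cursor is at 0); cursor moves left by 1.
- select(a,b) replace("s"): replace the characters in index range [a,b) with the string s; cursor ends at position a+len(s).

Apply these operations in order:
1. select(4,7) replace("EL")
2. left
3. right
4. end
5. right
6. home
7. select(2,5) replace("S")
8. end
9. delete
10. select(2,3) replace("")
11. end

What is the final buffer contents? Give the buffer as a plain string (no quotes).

Answer: CBLJ

Derivation:
After op 1 (select(4,7) replace("EL")): buf='CBRAELJ' cursor=6
After op 2 (left): buf='CBRAELJ' cursor=5
After op 3 (right): buf='CBRAELJ' cursor=6
After op 4 (end): buf='CBRAELJ' cursor=7
After op 5 (right): buf='CBRAELJ' cursor=7
After op 6 (home): buf='CBRAELJ' cursor=0
After op 7 (select(2,5) replace("S")): buf='CBSLJ' cursor=3
After op 8 (end): buf='CBSLJ' cursor=5
After op 9 (delete): buf='CBSLJ' cursor=5
After op 10 (select(2,3) replace("")): buf='CBLJ' cursor=2
After op 11 (end): buf='CBLJ' cursor=4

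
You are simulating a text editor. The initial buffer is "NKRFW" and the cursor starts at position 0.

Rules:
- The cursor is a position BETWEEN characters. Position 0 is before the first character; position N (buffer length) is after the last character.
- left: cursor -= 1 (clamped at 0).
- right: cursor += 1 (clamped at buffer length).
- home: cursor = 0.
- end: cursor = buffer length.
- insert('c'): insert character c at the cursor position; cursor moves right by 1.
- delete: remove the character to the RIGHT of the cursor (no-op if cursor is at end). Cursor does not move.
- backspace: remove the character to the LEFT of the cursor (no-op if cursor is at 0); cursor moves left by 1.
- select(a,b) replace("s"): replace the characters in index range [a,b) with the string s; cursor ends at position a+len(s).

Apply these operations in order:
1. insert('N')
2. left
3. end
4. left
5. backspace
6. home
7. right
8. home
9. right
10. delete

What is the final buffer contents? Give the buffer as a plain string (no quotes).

After op 1 (insert('N')): buf='NNKRFW' cursor=1
After op 2 (left): buf='NNKRFW' cursor=0
After op 3 (end): buf='NNKRFW' cursor=6
After op 4 (left): buf='NNKRFW' cursor=5
After op 5 (backspace): buf='NNKRW' cursor=4
After op 6 (home): buf='NNKRW' cursor=0
After op 7 (right): buf='NNKRW' cursor=1
After op 8 (home): buf='NNKRW' cursor=0
After op 9 (right): buf='NNKRW' cursor=1
After op 10 (delete): buf='NKRW' cursor=1

Answer: NKRW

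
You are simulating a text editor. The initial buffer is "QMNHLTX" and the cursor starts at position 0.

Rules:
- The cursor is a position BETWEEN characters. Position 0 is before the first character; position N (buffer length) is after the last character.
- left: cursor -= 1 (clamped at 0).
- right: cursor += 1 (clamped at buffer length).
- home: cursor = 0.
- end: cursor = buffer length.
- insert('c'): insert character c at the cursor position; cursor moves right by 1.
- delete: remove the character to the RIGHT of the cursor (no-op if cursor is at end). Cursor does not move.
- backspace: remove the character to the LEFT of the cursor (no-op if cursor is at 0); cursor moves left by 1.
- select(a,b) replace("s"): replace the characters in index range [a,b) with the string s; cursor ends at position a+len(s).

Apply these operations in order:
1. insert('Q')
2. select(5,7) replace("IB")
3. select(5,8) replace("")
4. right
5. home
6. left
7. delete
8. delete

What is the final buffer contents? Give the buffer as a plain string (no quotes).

After op 1 (insert('Q')): buf='QQMNHLTX' cursor=1
After op 2 (select(5,7) replace("IB")): buf='QQMNHIBX' cursor=7
After op 3 (select(5,8) replace("")): buf='QQMNH' cursor=5
After op 4 (right): buf='QQMNH' cursor=5
After op 5 (home): buf='QQMNH' cursor=0
After op 6 (left): buf='QQMNH' cursor=0
After op 7 (delete): buf='QMNH' cursor=0
After op 8 (delete): buf='MNH' cursor=0

Answer: MNH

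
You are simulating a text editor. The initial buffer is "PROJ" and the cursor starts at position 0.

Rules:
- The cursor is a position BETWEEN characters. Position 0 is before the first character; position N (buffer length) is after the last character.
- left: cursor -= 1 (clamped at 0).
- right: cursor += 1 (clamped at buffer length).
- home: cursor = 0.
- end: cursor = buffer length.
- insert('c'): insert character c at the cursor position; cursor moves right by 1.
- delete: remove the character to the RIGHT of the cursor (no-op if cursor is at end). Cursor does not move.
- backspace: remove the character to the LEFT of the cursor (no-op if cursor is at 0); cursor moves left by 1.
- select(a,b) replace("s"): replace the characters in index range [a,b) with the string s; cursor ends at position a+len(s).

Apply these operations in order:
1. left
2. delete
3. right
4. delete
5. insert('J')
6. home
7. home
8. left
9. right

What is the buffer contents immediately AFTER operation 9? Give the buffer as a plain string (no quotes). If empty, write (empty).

Answer: RJJ

Derivation:
After op 1 (left): buf='PROJ' cursor=0
After op 2 (delete): buf='ROJ' cursor=0
After op 3 (right): buf='ROJ' cursor=1
After op 4 (delete): buf='RJ' cursor=1
After op 5 (insert('J')): buf='RJJ' cursor=2
After op 6 (home): buf='RJJ' cursor=0
After op 7 (home): buf='RJJ' cursor=0
After op 8 (left): buf='RJJ' cursor=0
After op 9 (right): buf='RJJ' cursor=1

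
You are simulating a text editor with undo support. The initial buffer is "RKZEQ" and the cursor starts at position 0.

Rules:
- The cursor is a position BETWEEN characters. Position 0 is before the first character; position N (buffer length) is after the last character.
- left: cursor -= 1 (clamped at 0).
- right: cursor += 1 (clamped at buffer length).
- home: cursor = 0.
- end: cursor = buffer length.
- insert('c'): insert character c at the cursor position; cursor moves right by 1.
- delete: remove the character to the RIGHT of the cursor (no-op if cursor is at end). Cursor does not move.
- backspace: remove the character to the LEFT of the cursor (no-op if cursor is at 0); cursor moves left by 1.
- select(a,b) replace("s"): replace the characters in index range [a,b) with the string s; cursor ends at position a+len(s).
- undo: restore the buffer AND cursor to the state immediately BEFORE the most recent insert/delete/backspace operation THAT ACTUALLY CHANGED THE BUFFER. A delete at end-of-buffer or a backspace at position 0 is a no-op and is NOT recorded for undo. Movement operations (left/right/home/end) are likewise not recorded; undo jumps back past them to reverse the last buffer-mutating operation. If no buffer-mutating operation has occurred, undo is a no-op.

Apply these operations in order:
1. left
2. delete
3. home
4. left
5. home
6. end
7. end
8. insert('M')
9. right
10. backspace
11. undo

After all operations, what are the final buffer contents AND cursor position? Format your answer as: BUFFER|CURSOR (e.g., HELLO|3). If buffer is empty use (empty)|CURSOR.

Answer: KZEQM|5

Derivation:
After op 1 (left): buf='RKZEQ' cursor=0
After op 2 (delete): buf='KZEQ' cursor=0
After op 3 (home): buf='KZEQ' cursor=0
After op 4 (left): buf='KZEQ' cursor=0
After op 5 (home): buf='KZEQ' cursor=0
After op 6 (end): buf='KZEQ' cursor=4
After op 7 (end): buf='KZEQ' cursor=4
After op 8 (insert('M')): buf='KZEQM' cursor=5
After op 9 (right): buf='KZEQM' cursor=5
After op 10 (backspace): buf='KZEQ' cursor=4
After op 11 (undo): buf='KZEQM' cursor=5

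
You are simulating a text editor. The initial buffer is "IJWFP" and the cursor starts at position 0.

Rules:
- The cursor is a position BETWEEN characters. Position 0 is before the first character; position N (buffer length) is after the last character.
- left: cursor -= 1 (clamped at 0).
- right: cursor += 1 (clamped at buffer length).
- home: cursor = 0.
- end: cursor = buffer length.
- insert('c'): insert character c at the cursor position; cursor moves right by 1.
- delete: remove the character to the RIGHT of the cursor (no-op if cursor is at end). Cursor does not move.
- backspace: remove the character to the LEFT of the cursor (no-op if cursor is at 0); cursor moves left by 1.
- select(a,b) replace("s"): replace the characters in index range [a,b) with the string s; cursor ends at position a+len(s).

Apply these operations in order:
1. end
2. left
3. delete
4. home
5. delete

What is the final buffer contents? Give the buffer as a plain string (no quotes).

Answer: JWF

Derivation:
After op 1 (end): buf='IJWFP' cursor=5
After op 2 (left): buf='IJWFP' cursor=4
After op 3 (delete): buf='IJWF' cursor=4
After op 4 (home): buf='IJWF' cursor=0
After op 5 (delete): buf='JWF' cursor=0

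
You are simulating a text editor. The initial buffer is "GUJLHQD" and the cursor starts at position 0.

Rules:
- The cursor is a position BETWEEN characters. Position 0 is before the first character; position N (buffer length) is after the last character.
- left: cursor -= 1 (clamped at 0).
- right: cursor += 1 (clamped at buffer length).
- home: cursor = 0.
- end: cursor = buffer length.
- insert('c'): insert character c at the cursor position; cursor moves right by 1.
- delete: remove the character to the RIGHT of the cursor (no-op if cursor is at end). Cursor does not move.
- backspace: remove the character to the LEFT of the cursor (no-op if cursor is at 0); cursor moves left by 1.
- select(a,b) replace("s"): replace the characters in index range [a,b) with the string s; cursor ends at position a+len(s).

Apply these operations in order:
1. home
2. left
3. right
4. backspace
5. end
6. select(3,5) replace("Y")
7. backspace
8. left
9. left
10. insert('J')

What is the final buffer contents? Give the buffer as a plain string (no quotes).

After op 1 (home): buf='GUJLHQD' cursor=0
After op 2 (left): buf='GUJLHQD' cursor=0
After op 3 (right): buf='GUJLHQD' cursor=1
After op 4 (backspace): buf='UJLHQD' cursor=0
After op 5 (end): buf='UJLHQD' cursor=6
After op 6 (select(3,5) replace("Y")): buf='UJLYD' cursor=4
After op 7 (backspace): buf='UJLD' cursor=3
After op 8 (left): buf='UJLD' cursor=2
After op 9 (left): buf='UJLD' cursor=1
After op 10 (insert('J')): buf='UJJLD' cursor=2

Answer: UJJLD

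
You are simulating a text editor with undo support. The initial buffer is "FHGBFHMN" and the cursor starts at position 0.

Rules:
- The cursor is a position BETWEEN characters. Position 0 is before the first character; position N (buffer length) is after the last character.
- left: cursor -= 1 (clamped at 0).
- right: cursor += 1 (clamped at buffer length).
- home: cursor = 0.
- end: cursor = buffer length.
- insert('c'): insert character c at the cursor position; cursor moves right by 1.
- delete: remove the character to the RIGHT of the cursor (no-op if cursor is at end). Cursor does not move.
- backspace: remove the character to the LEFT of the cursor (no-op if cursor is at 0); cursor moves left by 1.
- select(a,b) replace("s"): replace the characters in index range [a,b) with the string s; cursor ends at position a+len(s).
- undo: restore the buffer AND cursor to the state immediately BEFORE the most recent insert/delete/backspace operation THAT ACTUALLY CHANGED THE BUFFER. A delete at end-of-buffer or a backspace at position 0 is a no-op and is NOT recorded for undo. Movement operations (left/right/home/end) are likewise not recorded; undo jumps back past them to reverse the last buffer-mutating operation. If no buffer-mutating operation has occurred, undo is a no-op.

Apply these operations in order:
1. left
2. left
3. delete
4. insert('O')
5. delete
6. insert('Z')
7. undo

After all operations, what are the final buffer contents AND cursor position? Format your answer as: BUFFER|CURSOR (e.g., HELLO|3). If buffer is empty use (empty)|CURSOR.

Answer: OGBFHMN|1

Derivation:
After op 1 (left): buf='FHGBFHMN' cursor=0
After op 2 (left): buf='FHGBFHMN' cursor=0
After op 3 (delete): buf='HGBFHMN' cursor=0
After op 4 (insert('O')): buf='OHGBFHMN' cursor=1
After op 5 (delete): buf='OGBFHMN' cursor=1
After op 6 (insert('Z')): buf='OZGBFHMN' cursor=2
After op 7 (undo): buf='OGBFHMN' cursor=1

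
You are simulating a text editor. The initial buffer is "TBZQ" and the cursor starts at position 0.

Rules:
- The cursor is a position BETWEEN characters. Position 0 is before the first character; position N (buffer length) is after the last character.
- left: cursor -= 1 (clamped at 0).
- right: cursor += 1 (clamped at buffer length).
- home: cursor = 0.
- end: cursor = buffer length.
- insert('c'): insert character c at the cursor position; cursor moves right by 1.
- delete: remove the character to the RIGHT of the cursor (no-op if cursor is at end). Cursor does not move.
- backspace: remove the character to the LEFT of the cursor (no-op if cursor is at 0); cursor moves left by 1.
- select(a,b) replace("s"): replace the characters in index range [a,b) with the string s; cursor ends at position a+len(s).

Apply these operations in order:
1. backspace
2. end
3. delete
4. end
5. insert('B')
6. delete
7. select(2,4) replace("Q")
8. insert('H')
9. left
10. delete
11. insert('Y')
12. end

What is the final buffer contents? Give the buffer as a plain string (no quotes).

After op 1 (backspace): buf='TBZQ' cursor=0
After op 2 (end): buf='TBZQ' cursor=4
After op 3 (delete): buf='TBZQ' cursor=4
After op 4 (end): buf='TBZQ' cursor=4
After op 5 (insert('B')): buf='TBZQB' cursor=5
After op 6 (delete): buf='TBZQB' cursor=5
After op 7 (select(2,4) replace("Q")): buf='TBQB' cursor=3
After op 8 (insert('H')): buf='TBQHB' cursor=4
After op 9 (left): buf='TBQHB' cursor=3
After op 10 (delete): buf='TBQB' cursor=3
After op 11 (insert('Y')): buf='TBQYB' cursor=4
After op 12 (end): buf='TBQYB' cursor=5

Answer: TBQYB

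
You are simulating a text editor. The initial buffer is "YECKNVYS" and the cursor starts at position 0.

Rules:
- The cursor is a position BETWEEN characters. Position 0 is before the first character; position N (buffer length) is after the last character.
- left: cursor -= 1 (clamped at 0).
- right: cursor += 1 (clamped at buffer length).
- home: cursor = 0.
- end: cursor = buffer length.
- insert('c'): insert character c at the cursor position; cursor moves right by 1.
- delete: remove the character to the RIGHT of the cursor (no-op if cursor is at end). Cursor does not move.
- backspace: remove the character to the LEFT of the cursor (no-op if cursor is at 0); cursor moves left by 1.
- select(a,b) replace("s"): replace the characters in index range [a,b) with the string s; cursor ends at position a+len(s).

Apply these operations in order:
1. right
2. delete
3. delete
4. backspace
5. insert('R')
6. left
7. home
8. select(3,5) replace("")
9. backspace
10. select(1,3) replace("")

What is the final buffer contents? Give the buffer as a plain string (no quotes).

After op 1 (right): buf='YECKNVYS' cursor=1
After op 2 (delete): buf='YCKNVYS' cursor=1
After op 3 (delete): buf='YKNVYS' cursor=1
After op 4 (backspace): buf='KNVYS' cursor=0
After op 5 (insert('R')): buf='RKNVYS' cursor=1
After op 6 (left): buf='RKNVYS' cursor=0
After op 7 (home): buf='RKNVYS' cursor=0
After op 8 (select(3,5) replace("")): buf='RKNS' cursor=3
After op 9 (backspace): buf='RKS' cursor=2
After op 10 (select(1,3) replace("")): buf='R' cursor=1

Answer: R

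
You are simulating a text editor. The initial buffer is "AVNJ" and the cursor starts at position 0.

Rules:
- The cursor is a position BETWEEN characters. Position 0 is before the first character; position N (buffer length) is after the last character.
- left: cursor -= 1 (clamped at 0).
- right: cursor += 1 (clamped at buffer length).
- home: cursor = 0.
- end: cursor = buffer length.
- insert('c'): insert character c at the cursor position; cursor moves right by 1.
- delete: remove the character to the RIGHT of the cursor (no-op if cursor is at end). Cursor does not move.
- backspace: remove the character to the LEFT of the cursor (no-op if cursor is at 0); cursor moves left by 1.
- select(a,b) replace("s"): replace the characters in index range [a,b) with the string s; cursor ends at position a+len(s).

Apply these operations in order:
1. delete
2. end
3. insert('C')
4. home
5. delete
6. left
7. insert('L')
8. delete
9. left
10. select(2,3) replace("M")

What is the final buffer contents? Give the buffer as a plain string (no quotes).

After op 1 (delete): buf='VNJ' cursor=0
After op 2 (end): buf='VNJ' cursor=3
After op 3 (insert('C')): buf='VNJC' cursor=4
After op 4 (home): buf='VNJC' cursor=0
After op 5 (delete): buf='NJC' cursor=0
After op 6 (left): buf='NJC' cursor=0
After op 7 (insert('L')): buf='LNJC' cursor=1
After op 8 (delete): buf='LJC' cursor=1
After op 9 (left): buf='LJC' cursor=0
After op 10 (select(2,3) replace("M")): buf='LJM' cursor=3

Answer: LJM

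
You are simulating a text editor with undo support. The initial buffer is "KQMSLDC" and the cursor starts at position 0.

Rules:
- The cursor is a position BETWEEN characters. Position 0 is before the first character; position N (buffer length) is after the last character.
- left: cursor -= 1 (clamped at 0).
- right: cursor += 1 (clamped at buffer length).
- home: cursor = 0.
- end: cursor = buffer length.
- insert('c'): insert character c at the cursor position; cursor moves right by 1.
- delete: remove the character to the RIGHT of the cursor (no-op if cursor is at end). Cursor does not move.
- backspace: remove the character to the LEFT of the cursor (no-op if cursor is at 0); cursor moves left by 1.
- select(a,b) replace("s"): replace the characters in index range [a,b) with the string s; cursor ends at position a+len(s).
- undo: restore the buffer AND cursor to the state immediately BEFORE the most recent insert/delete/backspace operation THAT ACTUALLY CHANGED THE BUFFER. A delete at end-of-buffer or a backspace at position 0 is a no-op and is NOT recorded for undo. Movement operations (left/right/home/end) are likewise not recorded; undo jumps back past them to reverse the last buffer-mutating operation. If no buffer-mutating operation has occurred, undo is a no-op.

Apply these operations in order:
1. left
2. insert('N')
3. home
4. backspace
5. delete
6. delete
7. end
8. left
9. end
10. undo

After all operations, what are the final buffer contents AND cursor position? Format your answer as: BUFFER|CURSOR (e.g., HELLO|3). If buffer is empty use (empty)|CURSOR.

After op 1 (left): buf='KQMSLDC' cursor=0
After op 2 (insert('N')): buf='NKQMSLDC' cursor=1
After op 3 (home): buf='NKQMSLDC' cursor=0
After op 4 (backspace): buf='NKQMSLDC' cursor=0
After op 5 (delete): buf='KQMSLDC' cursor=0
After op 6 (delete): buf='QMSLDC' cursor=0
After op 7 (end): buf='QMSLDC' cursor=6
After op 8 (left): buf='QMSLDC' cursor=5
After op 9 (end): buf='QMSLDC' cursor=6
After op 10 (undo): buf='KQMSLDC' cursor=0

Answer: KQMSLDC|0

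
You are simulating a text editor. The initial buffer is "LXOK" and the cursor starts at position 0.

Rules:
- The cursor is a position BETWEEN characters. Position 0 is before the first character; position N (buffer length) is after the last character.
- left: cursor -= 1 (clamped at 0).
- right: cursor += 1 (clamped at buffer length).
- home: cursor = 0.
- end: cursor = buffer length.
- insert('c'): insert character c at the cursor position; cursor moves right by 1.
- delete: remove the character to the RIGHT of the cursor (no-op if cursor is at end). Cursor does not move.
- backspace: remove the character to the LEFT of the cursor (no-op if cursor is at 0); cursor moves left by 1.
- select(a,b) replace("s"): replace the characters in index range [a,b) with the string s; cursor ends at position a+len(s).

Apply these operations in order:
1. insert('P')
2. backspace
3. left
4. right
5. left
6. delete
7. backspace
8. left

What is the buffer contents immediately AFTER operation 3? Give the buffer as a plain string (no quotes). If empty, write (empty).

After op 1 (insert('P')): buf='PLXOK' cursor=1
After op 2 (backspace): buf='LXOK' cursor=0
After op 3 (left): buf='LXOK' cursor=0

Answer: LXOK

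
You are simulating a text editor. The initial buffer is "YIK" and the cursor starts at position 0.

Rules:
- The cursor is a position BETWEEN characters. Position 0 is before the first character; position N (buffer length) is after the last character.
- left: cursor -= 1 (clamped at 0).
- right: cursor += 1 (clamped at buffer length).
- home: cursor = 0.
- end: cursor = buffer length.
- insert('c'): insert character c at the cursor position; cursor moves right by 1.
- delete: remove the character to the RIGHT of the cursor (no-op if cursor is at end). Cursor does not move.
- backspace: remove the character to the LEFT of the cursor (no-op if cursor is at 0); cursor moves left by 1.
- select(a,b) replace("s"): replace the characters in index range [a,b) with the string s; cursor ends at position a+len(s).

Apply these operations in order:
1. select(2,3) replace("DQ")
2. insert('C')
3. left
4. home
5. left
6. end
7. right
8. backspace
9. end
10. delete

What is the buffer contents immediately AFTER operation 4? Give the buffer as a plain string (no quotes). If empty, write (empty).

After op 1 (select(2,3) replace("DQ")): buf='YIDQ' cursor=4
After op 2 (insert('C')): buf='YIDQC' cursor=5
After op 3 (left): buf='YIDQC' cursor=4
After op 4 (home): buf='YIDQC' cursor=0

Answer: YIDQC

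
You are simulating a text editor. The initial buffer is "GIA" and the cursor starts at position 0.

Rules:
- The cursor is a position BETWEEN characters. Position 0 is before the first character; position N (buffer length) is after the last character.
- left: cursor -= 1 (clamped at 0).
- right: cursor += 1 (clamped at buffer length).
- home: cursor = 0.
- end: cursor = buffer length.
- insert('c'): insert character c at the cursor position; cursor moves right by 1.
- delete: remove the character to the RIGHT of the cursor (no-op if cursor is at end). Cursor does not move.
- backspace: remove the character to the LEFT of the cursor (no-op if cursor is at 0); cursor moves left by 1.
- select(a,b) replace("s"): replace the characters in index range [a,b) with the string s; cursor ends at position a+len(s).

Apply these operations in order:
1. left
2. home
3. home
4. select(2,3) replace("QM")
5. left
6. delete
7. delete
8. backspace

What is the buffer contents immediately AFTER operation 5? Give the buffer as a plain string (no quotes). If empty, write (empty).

After op 1 (left): buf='GIA' cursor=0
After op 2 (home): buf='GIA' cursor=0
After op 3 (home): buf='GIA' cursor=0
After op 4 (select(2,3) replace("QM")): buf='GIQM' cursor=4
After op 5 (left): buf='GIQM' cursor=3

Answer: GIQM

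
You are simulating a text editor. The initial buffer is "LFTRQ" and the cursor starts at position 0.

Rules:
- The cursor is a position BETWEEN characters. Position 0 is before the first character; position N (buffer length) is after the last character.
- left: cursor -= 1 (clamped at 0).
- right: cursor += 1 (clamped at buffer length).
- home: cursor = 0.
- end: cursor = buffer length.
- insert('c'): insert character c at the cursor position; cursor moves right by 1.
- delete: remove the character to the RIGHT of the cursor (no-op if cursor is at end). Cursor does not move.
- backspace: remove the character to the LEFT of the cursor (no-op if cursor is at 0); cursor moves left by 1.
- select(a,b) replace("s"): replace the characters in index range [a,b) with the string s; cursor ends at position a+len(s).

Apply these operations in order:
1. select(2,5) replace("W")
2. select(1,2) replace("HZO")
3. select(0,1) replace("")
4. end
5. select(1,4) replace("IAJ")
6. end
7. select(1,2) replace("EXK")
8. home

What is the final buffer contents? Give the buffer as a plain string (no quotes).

Answer: HEXKAJ

Derivation:
After op 1 (select(2,5) replace("W")): buf='LFW' cursor=3
After op 2 (select(1,2) replace("HZO")): buf='LHZOW' cursor=4
After op 3 (select(0,1) replace("")): buf='HZOW' cursor=0
After op 4 (end): buf='HZOW' cursor=4
After op 5 (select(1,4) replace("IAJ")): buf='HIAJ' cursor=4
After op 6 (end): buf='HIAJ' cursor=4
After op 7 (select(1,2) replace("EXK")): buf='HEXKAJ' cursor=4
After op 8 (home): buf='HEXKAJ' cursor=0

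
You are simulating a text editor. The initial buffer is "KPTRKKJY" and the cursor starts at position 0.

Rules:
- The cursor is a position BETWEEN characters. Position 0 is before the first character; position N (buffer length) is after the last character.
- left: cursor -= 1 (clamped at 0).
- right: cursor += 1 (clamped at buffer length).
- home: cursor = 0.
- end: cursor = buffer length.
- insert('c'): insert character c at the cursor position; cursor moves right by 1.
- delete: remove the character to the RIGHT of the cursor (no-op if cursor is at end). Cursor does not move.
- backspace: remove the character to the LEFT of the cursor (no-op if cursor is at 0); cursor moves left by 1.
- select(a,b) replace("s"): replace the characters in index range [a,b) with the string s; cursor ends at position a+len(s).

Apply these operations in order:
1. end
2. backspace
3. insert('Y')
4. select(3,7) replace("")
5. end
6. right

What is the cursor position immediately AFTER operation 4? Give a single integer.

After op 1 (end): buf='KPTRKKJY' cursor=8
After op 2 (backspace): buf='KPTRKKJ' cursor=7
After op 3 (insert('Y')): buf='KPTRKKJY' cursor=8
After op 4 (select(3,7) replace("")): buf='KPTY' cursor=3

Answer: 3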